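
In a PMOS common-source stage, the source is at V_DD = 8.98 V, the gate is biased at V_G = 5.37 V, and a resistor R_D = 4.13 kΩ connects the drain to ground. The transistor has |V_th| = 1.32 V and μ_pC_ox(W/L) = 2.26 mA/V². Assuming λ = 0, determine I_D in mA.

I_D = 2.07 mA

V_SG = V_DD − V_G = 8.98 − 5.37 = 3.61 V, so V_ov = 3.61 − 1.32 = 2.29 V.
Assume saturation: I_D = ½ k_p V_ov² = 0.5 × 2.26 × 2.29² = 5.93 mA, giving V_SD = V_DD − I_D R_D = 8.98 − 5.93 × 4.13 = -15.5 V.
But -15.5 V < V_ov = 2.29 V, so the device is actually in triode.
In triode I_D = k_p[V_ov V_SD − ½ V_SD²] and I_D = (V_DD − V_SD)/R_D. Equating: 4.67 V_SD² − 22.37 V_SD + 8.98 = 0, giving V_SD = 0.442 V (the root below V_ov).
I_D = (8.98 − 0.442) / 4.13 = 2.07 mA.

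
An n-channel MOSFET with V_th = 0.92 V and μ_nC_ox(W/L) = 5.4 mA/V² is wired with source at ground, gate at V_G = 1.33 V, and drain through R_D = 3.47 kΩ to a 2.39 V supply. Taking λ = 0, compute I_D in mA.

I_D = 0.454 mA

V_GS = V_G = 1.33 V, so V_ov = 1.33 − 0.92 = 0.41 V.
Assume saturation: I_D = ½ k_n V_ov² = 0.5 × 5.4 × 0.41² = 0.454 mA, giving V_DS = V_DD − I_D R_D = 2.39 − 0.454 × 3.47 = 0.815 V.
V_DS = 0.815 V ≥ V_ov = 0.41 V, confirming saturation.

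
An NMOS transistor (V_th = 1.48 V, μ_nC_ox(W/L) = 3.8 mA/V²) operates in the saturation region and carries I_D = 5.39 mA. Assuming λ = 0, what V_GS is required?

In saturation I_D = ½ k_n (V_GS − V_th)², so V_GS − V_th = √(2 I_D / k_n) = √(2 × 5.39 / 3.8) = 1.68 V.
V_GS = 1.48 + 1.68 = 3.16 V.

V_GS = 3.16 V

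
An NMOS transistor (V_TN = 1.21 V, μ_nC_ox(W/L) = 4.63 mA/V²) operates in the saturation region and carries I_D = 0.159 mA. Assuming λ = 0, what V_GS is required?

In saturation I_D = ½ k_n (V_GS − V_TN)², so V_GS − V_TN = √(2 I_D / k_n) = √(2 × 0.159 / 4.63) = 0.262 V.
V_GS = 1.21 + 0.262 = 1.47 V.

V_GS = 1.47 V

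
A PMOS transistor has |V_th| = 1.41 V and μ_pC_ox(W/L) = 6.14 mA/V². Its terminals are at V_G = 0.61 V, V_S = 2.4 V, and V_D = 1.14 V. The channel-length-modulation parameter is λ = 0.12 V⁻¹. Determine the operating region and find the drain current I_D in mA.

V_SG = V_S − V_G = 2.4 − 0.61 = 1.79 V; V_SD = V_S − V_D = 2.4 − 1.14 = 1.26 V.
V_ov = V_SG − |V_th| = 1.79 − 1.41 = 0.38 V.
Since V_SD = 1.26 V ≥ V_ov = 0.38 V, the device is in saturation.
I_D = ½ k_p V_ov² (1 + λ V_SD) = 0.5 × 6.14 × 0.38² × (1 + 0.12 × 1.26) = 0.51 mA.

Saturation; I_D = 0.510 mA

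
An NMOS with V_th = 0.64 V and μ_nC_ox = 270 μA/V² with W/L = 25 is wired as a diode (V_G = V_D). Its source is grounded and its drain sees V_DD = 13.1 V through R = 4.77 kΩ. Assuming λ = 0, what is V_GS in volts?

With gate tied to drain, V_GS = V_DS ≥ V_GS − V_th, so the device is in saturation.
k_n = μ_nC_ox · (W/L) = 6.75 mA/V².
KCL at the drain: ½ k_n (V_GS − V_th)² = (V_DD − V_GS)/R.
Let x = V_GS − 0.64. Then 16.1 x² + x − 12.46 = 0, giving x = 0.849 V (positive root), so V_GS = 1.49 V.
I_D = (V_DD − V_GS)/R = (13.1 − 1.49) / 4.77 = 2.43 mA.

V_GS = 1.49 V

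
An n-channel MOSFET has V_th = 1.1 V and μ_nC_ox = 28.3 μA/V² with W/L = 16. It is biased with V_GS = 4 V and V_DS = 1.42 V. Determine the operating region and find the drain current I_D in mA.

Triode; I_D = 1.41 mA

k_n = μ_nC_ox · (W/L) = 0.4528 mA/V².
V_ov = V_GS − V_th = 4 − 1.1 = 2.9 V.
Since V_DS = 1.42 V < V_ov = 2.9 V, the device is in the triode region.
I_D = k_n [V_ov · V_DS − ½ V_DS²] = 0.4528 × [2.9 × 1.42 − 0.5 × 1.42²] = 1.41 mA.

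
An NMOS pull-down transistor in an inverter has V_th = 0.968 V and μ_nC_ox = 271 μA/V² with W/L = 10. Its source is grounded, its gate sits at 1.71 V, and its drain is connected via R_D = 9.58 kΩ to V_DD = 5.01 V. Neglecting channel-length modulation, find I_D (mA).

I_D = 0.491 mA

V_GS = V_G = 1.71 V, so V_ov = 1.71 − 0.968 = 0.742 V.
k_n = μ_nC_ox · (W/L) = 2.71 mA/V².
Assume saturation: I_D = ½ k_n V_ov² = 0.5 × 2.71 × 0.742² = 0.746 mA, giving V_DS = V_DD − I_D R_D = 5.01 − 0.746 × 9.58 = -2.14 V.
But -2.14 V < V_ov = 0.742 V, so the device is actually in triode.
In triode I_D = k_n[V_ov V_DS − ½ V_DS²] and I_D = (V_DD − V_DS)/R_D. Equating: 13 V_DS² − 20.26 V_DS + 5.01 = 0, giving V_DS = 0.308 V (the root below V_ov).
I_D = (5.01 − 0.308) / 9.58 = 0.491 mA.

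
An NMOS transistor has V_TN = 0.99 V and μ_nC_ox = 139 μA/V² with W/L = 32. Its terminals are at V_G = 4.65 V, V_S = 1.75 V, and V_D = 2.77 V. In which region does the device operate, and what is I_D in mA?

Triode; I_D = 6.35 mA

V_GS = V_G − V_S = 4.65 − 1.75 = 2.9 V; V_DS = V_D − V_S = 2.77 − 1.75 = 1.02 V.
k_n = μ_nC_ox · (W/L) = 4.448 mA/V².
V_ov = V_GS − V_TN = 2.9 − 0.99 = 1.91 V.
Since V_DS = 1.02 V < V_ov = 1.91 V, the device is in the triode region.
I_D = k_n [V_ov · V_DS − ½ V_DS²] = 4.448 × [1.91 × 1.02 − 0.5 × 1.02²] = 6.35 mA.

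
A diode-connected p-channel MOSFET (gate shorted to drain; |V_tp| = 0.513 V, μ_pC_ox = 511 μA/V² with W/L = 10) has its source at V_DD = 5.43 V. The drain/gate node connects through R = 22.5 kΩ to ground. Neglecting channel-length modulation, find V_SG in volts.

With gate tied to drain, V_SG = V_SD ≥ V_SG − |V_tp|, so the device is in saturation.
k_p = μ_pC_ox · (W/L) = 5.11 mA/V².
KCL at the drain: ½ k_p (V_SG − |V_tp|)² = (V_DD − V_SG)/R.
Let x = V_SG − 0.513. Then 57.5 x² + x − 4.917 = 0, giving x = 0.284 V (positive root), so V_SG = 0.797 V.
I_D = (V_DD − V_SG)/R = (5.43 − 0.797) / 22.5 = 0.206 mA.

V_SG = 0.797 V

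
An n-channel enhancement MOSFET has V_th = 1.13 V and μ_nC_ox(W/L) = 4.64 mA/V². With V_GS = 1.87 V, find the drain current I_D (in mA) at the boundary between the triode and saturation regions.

I_D = 1.27 mA

At the boundary V_DS = V_ov = V_GS − V_th = 1.87 − 1.13 = 0.74 V.
I_D = ½ k_n V_ov² = 0.5 × 4.64 × 0.74² = 1.27 mA.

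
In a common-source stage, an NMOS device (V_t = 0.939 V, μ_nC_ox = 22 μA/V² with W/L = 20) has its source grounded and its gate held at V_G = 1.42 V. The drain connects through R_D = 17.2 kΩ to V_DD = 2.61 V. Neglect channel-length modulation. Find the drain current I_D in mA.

V_GS = V_G = 1.42 V, so V_ov = 1.42 − 0.939 = 0.481 V.
k_n = μ_nC_ox · (W/L) = 0.44 mA/V².
Assume saturation: I_D = ½ k_n V_ov² = 0.5 × 0.44 × 0.481² = 0.0509 mA, giving V_DS = V_DD − I_D R_D = 2.61 − 0.0509 × 17.2 = 1.73 V.
V_DS = 1.73 V ≥ V_ov = 0.481 V, confirming saturation.

I_D = 0.0509 mA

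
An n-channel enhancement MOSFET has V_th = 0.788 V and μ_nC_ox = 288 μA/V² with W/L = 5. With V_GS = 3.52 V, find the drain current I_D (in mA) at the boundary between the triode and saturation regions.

At the boundary V_DS = V_ov = V_GS − V_th = 3.52 − 0.788 = 2.73 V.
k_n = μ_nC_ox · (W/L) = 1.44 mA/V².
I_D = ½ k_n V_ov² = 0.5 × 1.44 × 2.73² = 5.37 mA.

I_D = 5.37 mA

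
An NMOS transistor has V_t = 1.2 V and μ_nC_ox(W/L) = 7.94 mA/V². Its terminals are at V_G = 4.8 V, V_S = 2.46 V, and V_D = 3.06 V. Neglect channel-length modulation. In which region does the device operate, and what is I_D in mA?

Triode; I_D = 4.00 mA

V_GS = V_G − V_S = 4.8 − 2.46 = 2.34 V; V_DS = V_D − V_S = 3.06 − 2.46 = 0.6 V.
V_ov = V_GS − V_t = 2.34 − 1.2 = 1.14 V.
Since V_DS = 0.6 V < V_ov = 1.14 V, the device is in the triode region.
I_D = k_n [V_ov · V_DS − ½ V_DS²] = 7.94 × [1.14 × 0.6 − 0.5 × 0.6²] = 4 mA.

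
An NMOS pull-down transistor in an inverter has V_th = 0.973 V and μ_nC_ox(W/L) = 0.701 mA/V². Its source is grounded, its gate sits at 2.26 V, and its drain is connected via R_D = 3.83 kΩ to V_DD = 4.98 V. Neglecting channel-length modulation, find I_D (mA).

I_D = 0.581 mA

V_GS = V_G = 2.26 V, so V_ov = 2.26 − 0.973 = 1.29 V.
Assume saturation: I_D = ½ k_n V_ov² = 0.5 × 0.701 × 1.29² = 0.581 mA, giving V_DS = V_DD − I_D R_D = 4.98 − 0.581 × 3.83 = 2.76 V.
V_DS = 2.76 V ≥ V_ov = 1.29 V, confirming saturation.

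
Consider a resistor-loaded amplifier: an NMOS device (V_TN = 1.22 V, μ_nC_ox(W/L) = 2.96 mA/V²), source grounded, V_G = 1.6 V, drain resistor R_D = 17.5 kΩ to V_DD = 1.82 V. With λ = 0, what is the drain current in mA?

I_D = 0.0982 mA

V_GS = V_G = 1.6 V, so V_ov = 1.6 − 1.22 = 0.38 V.
Assume saturation: I_D = ½ k_n V_ov² = 0.5 × 2.96 × 0.38² = 0.214 mA, giving V_DS = V_DD − I_D R_D = 1.82 − 0.214 × 17.5 = -1.92 V.
But -1.92 V < V_ov = 0.38 V, so the device is actually in triode.
In triode I_D = k_n[V_ov V_DS − ½ V_DS²] and I_D = (V_DD − V_DS)/R_D. Equating: 25.9 V_DS² − 20.68 V_DS + 1.82 = 0, giving V_DS = 0.101 V (the root below V_ov).
I_D = (1.82 − 0.101) / 17.5 = 0.0982 mA.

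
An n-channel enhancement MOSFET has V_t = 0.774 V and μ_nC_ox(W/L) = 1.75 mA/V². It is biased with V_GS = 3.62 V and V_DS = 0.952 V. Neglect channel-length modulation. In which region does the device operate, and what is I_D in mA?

Triode; I_D = 3.95 mA

V_ov = V_GS − V_t = 3.62 − 0.774 = 2.85 V.
Since V_DS = 0.952 V < V_ov = 2.85 V, the device is in the triode region.
I_D = k_n [V_ov · V_DS − ½ V_DS²] = 1.75 × [2.85 × 0.952 − 0.5 × 0.952²] = 3.95 mA.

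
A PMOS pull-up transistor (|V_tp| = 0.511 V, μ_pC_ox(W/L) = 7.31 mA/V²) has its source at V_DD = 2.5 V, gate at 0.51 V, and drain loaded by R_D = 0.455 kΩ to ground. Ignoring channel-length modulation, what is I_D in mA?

V_SG = V_DD − V_G = 2.5 − 0.51 = 1.99 V, so V_ov = 1.99 − 0.511 = 1.48 V.
Assume saturation: I_D = ½ k_p V_ov² = 0.5 × 7.31 × 1.48² = 8 mA, giving V_SD = V_DD − I_D R_D = 2.5 − 8 × 0.455 = -1.14 V.
But -1.14 V < V_ov = 1.48 V, so the device is actually in triode.
In triode I_D = k_p[V_ov V_SD − ½ V_SD²] and I_D = (V_DD − V_SD)/R_D. Equating: 1.66 V_SD² − 5.919 V_SD + 2.5 = 0, giving V_SD = 0.49 V (the root below V_ov).
I_D = (2.5 − 0.49) / 0.455 = 4.42 mA.

I_D = 4.42 mA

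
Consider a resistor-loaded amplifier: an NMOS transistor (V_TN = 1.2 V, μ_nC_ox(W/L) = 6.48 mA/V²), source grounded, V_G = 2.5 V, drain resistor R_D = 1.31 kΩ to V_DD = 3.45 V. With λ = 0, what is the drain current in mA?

I_D = 2.39 mA

V_GS = V_G = 2.5 V, so V_ov = 2.5 − 1.2 = 1.3 V.
Assume saturation: I_D = ½ k_n V_ov² = 0.5 × 6.48 × 1.3² = 5.48 mA, giving V_DS = V_DD − I_D R_D = 3.45 − 5.48 × 1.31 = -3.72 V.
But -3.72 V < V_ov = 1.3 V, so the device is actually in triode.
In triode I_D = k_n[V_ov V_DS − ½ V_DS²] and I_D = (V_DD − V_DS)/R_D. Equating: 4.24 V_DS² − 12.04 V_DS + 3.45 = 0, giving V_DS = 0.324 V (the root below V_ov).
I_D = (3.45 − 0.324) / 1.31 = 2.39 mA.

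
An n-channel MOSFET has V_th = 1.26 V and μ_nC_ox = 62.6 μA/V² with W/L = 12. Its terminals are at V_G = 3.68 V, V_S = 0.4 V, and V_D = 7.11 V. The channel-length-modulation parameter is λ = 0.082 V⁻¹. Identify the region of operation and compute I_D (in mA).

Saturation; I_D = 2.38 mA

V_GS = V_G − V_S = 3.68 − 0.4 = 3.28 V; V_DS = V_D − V_S = 7.11 − 0.4 = 6.71 V.
k_n = μ_nC_ox · (W/L) = 0.7512 mA/V².
V_ov = V_GS − V_th = 3.28 − 1.26 = 2.02 V.
Since V_DS = 6.71 V ≥ V_ov = 2.02 V, the device is in saturation.
I_D = ½ k_n V_ov² (1 + λ V_DS) = 0.5 × 0.7512 × 2.02² × (1 + 0.082 × 6.71) = 2.38 mA.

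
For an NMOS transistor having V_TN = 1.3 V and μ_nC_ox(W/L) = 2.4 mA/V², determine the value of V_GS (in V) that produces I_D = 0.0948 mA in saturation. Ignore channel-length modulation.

In saturation I_D = ½ k_n (V_GS − V_TN)², so V_GS − V_TN = √(2 I_D / k_n) = √(2 × 0.0948 / 2.4) = 0.281 V.
V_GS = 1.3 + 0.281 = 1.58 V.

V_GS = 1.58 V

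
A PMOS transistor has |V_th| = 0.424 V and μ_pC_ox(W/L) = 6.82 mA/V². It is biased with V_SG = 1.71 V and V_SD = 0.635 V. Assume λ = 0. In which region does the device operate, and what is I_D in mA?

Triode; I_D = 4.19 mA

V_ov = V_SG − |V_th| = 1.71 − 0.424 = 1.29 V.
Since V_SD = 0.635 V < V_ov = 1.29 V, the device is in the triode region.
I_D = k_p [V_ov · V_SD − ½ V_SD²] = 6.82 × [1.29 × 0.635 − 0.5 × 0.635²] = 4.19 mA.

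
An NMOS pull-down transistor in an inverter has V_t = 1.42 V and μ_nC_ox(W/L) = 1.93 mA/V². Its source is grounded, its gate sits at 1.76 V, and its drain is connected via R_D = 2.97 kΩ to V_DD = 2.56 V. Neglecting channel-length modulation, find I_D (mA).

I_D = 0.112 mA

V_GS = V_G = 1.76 V, so V_ov = 1.76 − 1.42 = 0.34 V.
Assume saturation: I_D = ½ k_n V_ov² = 0.5 × 1.93 × 0.34² = 0.112 mA, giving V_DS = V_DD − I_D R_D = 2.56 − 0.112 × 2.97 = 2.23 V.
V_DS = 2.23 V ≥ V_ov = 0.34 V, confirming saturation.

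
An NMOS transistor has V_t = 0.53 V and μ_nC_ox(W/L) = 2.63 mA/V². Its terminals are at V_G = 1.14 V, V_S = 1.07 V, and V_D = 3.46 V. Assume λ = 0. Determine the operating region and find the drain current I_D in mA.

V_GS = V_G − V_S = 1.14 − 1.07 = 0.07 V; V_DS = V_D − V_S = 3.46 − 1.07 = 2.39 V.
V_GS = 0.07 V < V_t = 0.53 V, so the transistor is in cutoff.

Cutoff; I_D = 0 mA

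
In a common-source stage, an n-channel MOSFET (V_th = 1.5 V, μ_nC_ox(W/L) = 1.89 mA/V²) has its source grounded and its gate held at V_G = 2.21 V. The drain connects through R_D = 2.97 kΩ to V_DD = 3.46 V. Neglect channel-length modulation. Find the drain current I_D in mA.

I_D = 0.476 mA

V_GS = V_G = 2.21 V, so V_ov = 2.21 − 1.5 = 0.71 V.
Assume saturation: I_D = ½ k_n V_ov² = 0.5 × 1.89 × 0.71² = 0.476 mA, giving V_DS = V_DD − I_D R_D = 3.46 − 0.476 × 2.97 = 2.05 V.
V_DS = 2.05 V ≥ V_ov = 0.71 V, confirming saturation.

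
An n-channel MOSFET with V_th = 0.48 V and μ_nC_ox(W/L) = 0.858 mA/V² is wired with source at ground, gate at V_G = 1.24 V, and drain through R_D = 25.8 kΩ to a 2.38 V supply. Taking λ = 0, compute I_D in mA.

V_GS = V_G = 1.24 V, so V_ov = 1.24 − 0.48 = 0.76 V.
Assume saturation: I_D = ½ k_n V_ov² = 0.5 × 0.858 × 0.76² = 0.248 mA, giving V_DS = V_DD − I_D R_D = 2.38 − 0.248 × 25.8 = -4.01 V.
But -4.01 V < V_ov = 0.76 V, so the device is actually in triode.
In triode I_D = k_n[V_ov V_DS − ½ V_DS²] and I_D = (V_DD − V_DS)/R_D. Equating: 11.1 V_DS² − 17.82 V_DS + 2.38 = 0, giving V_DS = 0.147 V (the root below V_ov).
I_D = (2.38 − 0.147) / 25.8 = 0.0866 mA.

I_D = 0.0866 mA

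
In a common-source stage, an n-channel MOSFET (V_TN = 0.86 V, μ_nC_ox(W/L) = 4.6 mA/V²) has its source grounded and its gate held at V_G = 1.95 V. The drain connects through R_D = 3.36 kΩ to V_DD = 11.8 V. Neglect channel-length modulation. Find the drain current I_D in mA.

I_D = 2.73 mA

V_GS = V_G = 1.95 V, so V_ov = 1.95 − 0.86 = 1.09 V.
Assume saturation: I_D = ½ k_n V_ov² = 0.5 × 4.6 × 1.09² = 2.73 mA, giving V_DS = V_DD − I_D R_D = 11.8 − 2.73 × 3.36 = 2.62 V.
V_DS = 2.62 V ≥ V_ov = 1.09 V, confirming saturation.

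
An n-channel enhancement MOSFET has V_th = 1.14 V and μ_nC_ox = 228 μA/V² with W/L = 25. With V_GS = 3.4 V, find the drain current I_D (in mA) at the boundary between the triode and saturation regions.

I_D = 14.6 mA

At the boundary V_DS = V_ov = V_GS − V_th = 3.4 − 1.14 = 2.26 V.
k_n = μ_nC_ox · (W/L) = 5.7 mA/V².
I_D = ½ k_n V_ov² = 0.5 × 5.7 × 2.26² = 14.6 mA.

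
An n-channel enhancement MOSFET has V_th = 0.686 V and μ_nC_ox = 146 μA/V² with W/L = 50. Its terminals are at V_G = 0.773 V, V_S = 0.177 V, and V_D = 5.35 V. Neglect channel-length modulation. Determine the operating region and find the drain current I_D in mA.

Cutoff; I_D = 0 mA

V_GS = V_G − V_S = 0.773 − 0.177 = 0.596 V; V_DS = V_D − V_S = 5.35 − 0.177 = 5.17 V.
V_GS = 0.596 V < V_th = 0.686 V, so the transistor is in cutoff.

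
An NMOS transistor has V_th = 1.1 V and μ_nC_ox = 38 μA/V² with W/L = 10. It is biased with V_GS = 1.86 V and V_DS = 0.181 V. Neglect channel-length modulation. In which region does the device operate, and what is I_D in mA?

Triode; I_D = 0.0460 mA

k_n = μ_nC_ox · (W/L) = 0.38 mA/V².
V_ov = V_GS − V_th = 1.86 − 1.1 = 0.76 V.
Since V_DS = 0.181 V < V_ov = 0.76 V, the device is in the triode region.
I_D = k_n [V_ov · V_DS − ½ V_DS²] = 0.38 × [0.76 × 0.181 − 0.5 × 0.181²] = 0.046 mA.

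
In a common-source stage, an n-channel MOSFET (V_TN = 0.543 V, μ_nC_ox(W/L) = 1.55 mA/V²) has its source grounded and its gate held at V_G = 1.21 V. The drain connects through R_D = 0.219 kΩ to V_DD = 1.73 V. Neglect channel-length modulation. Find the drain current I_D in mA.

I_D = 0.345 mA

V_GS = V_G = 1.21 V, so V_ov = 1.21 − 0.543 = 0.667 V.
Assume saturation: I_D = ½ k_n V_ov² = 0.5 × 1.55 × 0.667² = 0.345 mA, giving V_DS = V_DD − I_D R_D = 1.73 − 0.345 × 0.219 = 1.65 V.
V_DS = 1.65 V ≥ V_ov = 0.667 V, confirming saturation.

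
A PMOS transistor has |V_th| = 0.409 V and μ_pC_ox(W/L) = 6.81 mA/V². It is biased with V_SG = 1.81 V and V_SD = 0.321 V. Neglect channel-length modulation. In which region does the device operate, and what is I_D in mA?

V_ov = V_SG − |V_th| = 1.81 − 0.409 = 1.4 V.
Since V_SD = 0.321 V < V_ov = 1.4 V, the device is in the triode region.
I_D = k_p [V_ov · V_SD − ½ V_SD²] = 6.81 × [1.4 × 0.321 − 0.5 × 0.321²] = 2.71 mA.

Triode; I_D = 2.71 mA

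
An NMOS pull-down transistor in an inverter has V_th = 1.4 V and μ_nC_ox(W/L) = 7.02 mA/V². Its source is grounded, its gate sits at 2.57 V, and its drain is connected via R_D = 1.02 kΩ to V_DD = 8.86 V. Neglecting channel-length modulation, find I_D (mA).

I_D = 4.80 mA

V_GS = V_G = 2.57 V, so V_ov = 2.57 − 1.4 = 1.17 V.
Assume saturation: I_D = ½ k_n V_ov² = 0.5 × 7.02 × 1.17² = 4.8 mA, giving V_DS = V_DD − I_D R_D = 8.86 − 4.8 × 1.02 = 3.96 V.
V_DS = 3.96 V ≥ V_ov = 1.17 V, confirming saturation.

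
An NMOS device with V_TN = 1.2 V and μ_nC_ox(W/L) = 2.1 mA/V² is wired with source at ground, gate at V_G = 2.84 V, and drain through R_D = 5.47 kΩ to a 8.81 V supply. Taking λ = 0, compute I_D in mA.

V_GS = V_G = 2.84 V, so V_ov = 2.84 − 1.2 = 1.64 V.
Assume saturation: I_D = ½ k_n V_ov² = 0.5 × 2.1 × 1.64² = 2.82 mA, giving V_DS = V_DD − I_D R_D = 8.81 − 2.82 × 5.47 = -6.64 V.
But -6.64 V < V_ov = 1.64 V, so the device is actually in triode.
In triode I_D = k_n[V_ov V_DS − ½ V_DS²] and I_D = (V_DD − V_DS)/R_D. Equating: 5.74 V_DS² − 19.84 V_DS + 8.81 = 0, giving V_DS = 0.523 V (the root below V_ov).
I_D = (8.81 − 0.523) / 5.47 = 1.51 mA.

I_D = 1.51 mA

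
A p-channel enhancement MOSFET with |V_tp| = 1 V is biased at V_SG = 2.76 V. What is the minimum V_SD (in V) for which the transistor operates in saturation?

V_SD,sat = 1.76 V

The boundary between triode and saturation is V_SD = V_SG − |V_tp| = V_ov.
V_ov = 2.76 − 1 = 1.76 V.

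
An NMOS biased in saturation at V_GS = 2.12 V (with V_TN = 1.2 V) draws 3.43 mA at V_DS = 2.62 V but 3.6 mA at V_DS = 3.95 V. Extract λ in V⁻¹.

λ = 0.0413 V⁻¹

With V_GS fixed, I_D ∝ (1 + λ V_DS) in saturation, so I_D2/I_D1 = (1 + λ V_DS2)/(1 + λ V_DS1).
3.6/3.43 = 1.05 = (1 + 3.95 λ)/(1 + 2.62 λ).
Solving: λ (I_D1 V_DS2 − I_D2 V_DS1) = I_D2 − I_D1, so λ = (3.6 − 3.43) / (3.43 × 3.95 − 3.6 × 2.62) = 0.17 / 4.12 = 0.0413 V⁻¹.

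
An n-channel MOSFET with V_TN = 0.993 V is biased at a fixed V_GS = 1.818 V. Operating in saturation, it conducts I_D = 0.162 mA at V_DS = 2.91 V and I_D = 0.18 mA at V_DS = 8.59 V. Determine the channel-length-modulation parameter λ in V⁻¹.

With V_GS fixed, I_D ∝ (1 + λ V_DS) in saturation, so I_D2/I_D1 = (1 + λ V_DS2)/(1 + λ V_DS1).
0.18/0.162 = 1.111 = (1 + 8.59 λ)/(1 + 2.91 λ).
Solving: λ (I_D1 V_DS2 − I_D2 V_DS1) = I_D2 − I_D1, so λ = (0.18 − 0.162) / (0.162 × 8.59 − 0.18 × 2.91) = 0.018 / 0.868 = 0.0207 V⁻¹.

λ = 0.0207 V⁻¹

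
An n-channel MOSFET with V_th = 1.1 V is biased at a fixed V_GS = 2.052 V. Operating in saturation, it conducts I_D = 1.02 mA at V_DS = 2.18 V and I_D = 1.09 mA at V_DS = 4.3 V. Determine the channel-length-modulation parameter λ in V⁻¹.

λ = 0.0348 V⁻¹

With V_GS fixed, I_D ∝ (1 + λ V_DS) in saturation, so I_D2/I_D1 = (1 + λ V_DS2)/(1 + λ V_DS1).
1.09/1.02 = 1.069 = (1 + 4.3 λ)/(1 + 2.18 λ).
Solving: λ (I_D1 V_DS2 − I_D2 V_DS1) = I_D2 − I_D1, so λ = (1.09 − 1.02) / (1.02 × 4.3 − 1.09 × 2.18) = 0.07 / 2.01 = 0.0348 V⁻¹.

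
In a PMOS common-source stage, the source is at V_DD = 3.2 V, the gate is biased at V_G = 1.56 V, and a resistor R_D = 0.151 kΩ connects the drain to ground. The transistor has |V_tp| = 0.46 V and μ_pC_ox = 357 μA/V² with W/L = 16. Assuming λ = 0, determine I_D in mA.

V_SG = V_DD − V_G = 3.2 − 1.56 = 1.64 V, so V_ov = 1.64 − 0.46 = 1.18 V.
k_p = μ_pC_ox · (W/L) = 5.712 mA/V².
Assume saturation: I_D = ½ k_p V_ov² = 0.5 × 5.712 × 1.18² = 3.98 mA, giving V_SD = V_DD − I_D R_D = 3.2 − 3.98 × 0.151 = 2.6 V.
V_SD = 2.6 V ≥ V_ov = 1.18 V, confirming saturation.

I_D = 3.98 mA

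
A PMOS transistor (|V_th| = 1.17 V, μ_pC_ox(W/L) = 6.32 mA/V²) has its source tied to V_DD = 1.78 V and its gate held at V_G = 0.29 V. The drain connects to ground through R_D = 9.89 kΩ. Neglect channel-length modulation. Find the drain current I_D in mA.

V_SG = V_DD − V_G = 1.78 − 0.29 = 1.49 V, so V_ov = 1.49 − 1.17 = 0.32 V.
Assume saturation: I_D = ½ k_p V_ov² = 0.5 × 6.32 × 0.32² = 0.324 mA, giving V_SD = V_DD − I_D R_D = 1.78 − 0.324 × 9.89 = -1.42 V.
But -1.42 V < V_ov = 0.32 V, so the device is actually in triode.
In triode I_D = k_p[V_ov V_SD − ½ V_SD²] and I_D = (V_DD − V_SD)/R_D. Equating: 31.3 V_SD² − 21 V_SD + 1.78 = 0, giving V_SD = 0.0995 V (the root below V_ov).
I_D = (1.78 − 0.0995) / 9.89 = 0.17 mA.

I_D = 0.170 mA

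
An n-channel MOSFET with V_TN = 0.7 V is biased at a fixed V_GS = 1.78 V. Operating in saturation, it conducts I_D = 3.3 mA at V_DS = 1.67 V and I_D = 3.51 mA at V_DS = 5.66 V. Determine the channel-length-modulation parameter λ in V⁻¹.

λ = 0.0164 V⁻¹

With V_GS fixed, I_D ∝ (1 + λ V_DS) in saturation, so I_D2/I_D1 = (1 + λ V_DS2)/(1 + λ V_DS1).
3.51/3.3 = 1.064 = (1 + 5.66 λ)/(1 + 1.67 λ).
Solving: λ (I_D1 V_DS2 − I_D2 V_DS1) = I_D2 − I_D1, so λ = (3.51 − 3.3) / (3.3 × 5.66 − 3.51 × 1.67) = 0.21 / 12.8 = 0.0164 V⁻¹.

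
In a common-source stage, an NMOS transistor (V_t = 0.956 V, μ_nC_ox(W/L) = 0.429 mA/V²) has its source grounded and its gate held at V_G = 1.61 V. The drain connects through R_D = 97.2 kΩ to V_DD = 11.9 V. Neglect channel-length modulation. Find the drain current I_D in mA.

V_GS = V_G = 1.61 V, so V_ov = 1.61 − 0.956 = 0.654 V.
Assume saturation: I_D = ½ k_n V_ov² = 0.5 × 0.429 × 0.654² = 0.0917 mA, giving V_DS = V_DD − I_D R_D = 11.9 − 0.0917 × 97.2 = 2.98 V.
V_DS = 2.98 V ≥ V_ov = 0.654 V, confirming saturation.

I_D = 0.0917 mA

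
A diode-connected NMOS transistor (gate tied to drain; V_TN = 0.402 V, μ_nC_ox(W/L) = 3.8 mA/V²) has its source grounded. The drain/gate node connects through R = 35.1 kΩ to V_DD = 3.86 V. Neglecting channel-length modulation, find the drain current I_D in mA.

I_D = 0.0922 mA

With gate tied to drain, V_GS = V_DS ≥ V_GS − V_TN, so the device is in saturation.
KCL at the drain: ½ k_n (V_GS − V_TN)² = (V_DD − V_GS)/R.
Let x = V_GS − 0.402. Then 66.7 x² + x − 3.458 = 0, giving x = 0.22 V (positive root), so V_GS = 0.622 V.
I_D = (V_DD − V_GS)/R = (3.86 − 0.622) / 35.1 = 0.0922 mA.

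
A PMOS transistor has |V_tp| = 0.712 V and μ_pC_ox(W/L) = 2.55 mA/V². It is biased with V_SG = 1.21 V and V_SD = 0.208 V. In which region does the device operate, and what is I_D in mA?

V_ov = V_SG − |V_tp| = 1.21 − 0.712 = 0.498 V.
Since V_SD = 0.208 V < V_ov = 0.498 V, the device is in the triode region.
I_D = k_p [V_ov · V_SD − ½ V_SD²] = 2.55 × [0.498 × 0.208 − 0.5 × 0.208²] = 0.209 mA.

Triode; I_D = 0.209 mA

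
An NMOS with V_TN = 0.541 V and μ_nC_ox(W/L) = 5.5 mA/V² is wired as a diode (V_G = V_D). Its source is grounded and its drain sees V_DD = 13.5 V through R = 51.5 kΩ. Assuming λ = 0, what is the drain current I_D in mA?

With gate tied to drain, V_GS = V_DS ≥ V_GS − V_TN, so the device is in saturation.
KCL at the drain: ½ k_n (V_GS − V_TN)² = (V_DD − V_GS)/R.
Let x = V_GS − 0.541. Then 142 x² + x − 12.96 = 0, giving x = 0.299 V (positive root), so V_GS = 0.84 V.
I_D = (V_DD − V_GS)/R = (13.5 − 0.84) / 51.5 = 0.246 mA.

I_D = 0.246 mA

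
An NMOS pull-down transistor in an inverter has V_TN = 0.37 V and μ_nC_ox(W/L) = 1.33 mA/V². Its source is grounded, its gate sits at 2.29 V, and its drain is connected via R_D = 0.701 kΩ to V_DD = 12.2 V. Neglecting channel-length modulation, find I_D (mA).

V_GS = V_G = 2.29 V, so V_ov = 2.29 − 0.37 = 1.92 V.
Assume saturation: I_D = ½ k_n V_ov² = 0.5 × 1.33 × 1.92² = 2.45 mA, giving V_DS = V_DD − I_D R_D = 12.2 − 2.45 × 0.701 = 10.5 V.
V_DS = 10.5 V ≥ V_ov = 1.92 V, confirming saturation.

I_D = 2.45 mA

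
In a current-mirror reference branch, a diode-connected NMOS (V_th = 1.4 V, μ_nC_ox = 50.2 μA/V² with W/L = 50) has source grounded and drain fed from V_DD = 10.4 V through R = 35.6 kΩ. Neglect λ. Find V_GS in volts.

With gate tied to drain, V_GS = V_DS ≥ V_GS − V_th, so the device is in saturation.
k_n = μ_nC_ox · (W/L) = 2.51 mA/V².
KCL at the drain: ½ k_n (V_GS − V_th)² = (V_DD − V_GS)/R.
Let x = V_GS − 1.4. Then 44.7 x² + x − 9 = 0, giving x = 0.438 V (positive root), so V_GS = 1.84 V.
I_D = (V_DD − V_GS)/R = (10.4 − 1.84) / 35.6 = 0.241 mA.

V_GS = 1.84 V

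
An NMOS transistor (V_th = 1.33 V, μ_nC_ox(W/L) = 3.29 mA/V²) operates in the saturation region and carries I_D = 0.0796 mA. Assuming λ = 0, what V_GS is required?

In saturation I_D = ½ k_n (V_GS − V_th)², so V_GS − V_th = √(2 I_D / k_n) = √(2 × 0.0796 / 3.29) = 0.22 V.
V_GS = 1.33 + 0.22 = 1.55 V.

V_GS = 1.55 V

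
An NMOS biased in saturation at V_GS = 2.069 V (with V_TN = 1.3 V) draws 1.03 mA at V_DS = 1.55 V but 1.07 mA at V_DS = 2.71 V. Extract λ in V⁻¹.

λ = 0.0353 V⁻¹

With V_GS fixed, I_D ∝ (1 + λ V_DS) in saturation, so I_D2/I_D1 = (1 + λ V_DS2)/(1 + λ V_DS1).
1.07/1.03 = 1.039 = (1 + 2.71 λ)/(1 + 1.55 λ).
Solving: λ (I_D1 V_DS2 − I_D2 V_DS1) = I_D2 − I_D1, so λ = (1.07 − 1.03) / (1.03 × 2.71 − 1.07 × 1.55) = 0.04 / 1.13 = 0.0353 V⁻¹.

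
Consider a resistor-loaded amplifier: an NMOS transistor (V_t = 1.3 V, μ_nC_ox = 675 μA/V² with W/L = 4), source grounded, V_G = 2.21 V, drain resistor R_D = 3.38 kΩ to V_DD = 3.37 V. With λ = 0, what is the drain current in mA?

I_D = 0.858 mA

V_GS = V_G = 2.21 V, so V_ov = 2.21 − 1.3 = 0.91 V.
k_n = μ_nC_ox · (W/L) = 2.7 mA/V².
Assume saturation: I_D = ½ k_n V_ov² = 0.5 × 2.7 × 0.91² = 1.12 mA, giving V_DS = V_DD − I_D R_D = 3.37 − 1.12 × 3.38 = -0.409 V.
But -0.409 V < V_ov = 0.91 V, so the device is actually in triode.
In triode I_D = k_n[V_ov V_DS − ½ V_DS²] and I_D = (V_DD − V_DS)/R_D. Equating: 4.56 V_DS² − 9.305 V_DS + 3.37 = 0, giving V_DS = 0.471 V (the root below V_ov).
I_D = (3.37 − 0.471) / 3.38 = 0.858 mA.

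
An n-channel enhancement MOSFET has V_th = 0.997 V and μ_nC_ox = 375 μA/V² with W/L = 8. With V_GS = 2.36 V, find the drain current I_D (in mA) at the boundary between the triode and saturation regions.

I_D = 2.79 mA

At the boundary V_DS = V_ov = V_GS − V_th = 2.36 − 0.997 = 1.36 V.
k_n = μ_nC_ox · (W/L) = 3 mA/V².
I_D = ½ k_n V_ov² = 0.5 × 3 × 1.36² = 2.79 mA.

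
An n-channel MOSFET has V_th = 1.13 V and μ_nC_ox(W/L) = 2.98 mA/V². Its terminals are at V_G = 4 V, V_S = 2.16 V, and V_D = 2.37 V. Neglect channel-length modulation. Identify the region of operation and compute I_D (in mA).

V_GS = V_G − V_S = 4 − 2.16 = 1.84 V; V_DS = V_D − V_S = 2.37 − 2.16 = 0.21 V.
V_ov = V_GS − V_th = 1.84 − 1.13 = 0.71 V.
Since V_DS = 0.21 V < V_ov = 0.71 V, the device is in the triode region.
I_D = k_n [V_ov · V_DS − ½ V_DS²] = 2.98 × [0.71 × 0.21 − 0.5 × 0.21²] = 0.379 mA.

Triode; I_D = 0.379 mA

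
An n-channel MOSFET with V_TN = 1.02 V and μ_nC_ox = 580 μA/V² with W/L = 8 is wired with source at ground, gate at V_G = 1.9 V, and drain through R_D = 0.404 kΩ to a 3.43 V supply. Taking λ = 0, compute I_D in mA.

I_D = 1.80 mA

V_GS = V_G = 1.9 V, so V_ov = 1.9 − 1.02 = 0.88 V.
k_n = μ_nC_ox · (W/L) = 4.64 mA/V².
Assume saturation: I_D = ½ k_n V_ov² = 0.5 × 4.64 × 0.88² = 1.8 mA, giving V_DS = V_DD − I_D R_D = 3.43 − 1.8 × 0.404 = 2.7 V.
V_DS = 2.7 V ≥ V_ov = 0.88 V, confirming saturation.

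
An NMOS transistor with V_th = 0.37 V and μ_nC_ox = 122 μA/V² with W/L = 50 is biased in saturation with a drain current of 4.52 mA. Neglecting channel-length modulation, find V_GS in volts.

k_n = μ_nC_ox · (W/L) = 6.1 mA/V².
In saturation I_D = ½ k_n (V_GS − V_th)², so V_GS − V_th = √(2 I_D / k_n) = √(2 × 4.52 / 6.1) = 1.22 V.
V_GS = 0.37 + 1.22 = 1.59 V.

V_GS = 1.59 V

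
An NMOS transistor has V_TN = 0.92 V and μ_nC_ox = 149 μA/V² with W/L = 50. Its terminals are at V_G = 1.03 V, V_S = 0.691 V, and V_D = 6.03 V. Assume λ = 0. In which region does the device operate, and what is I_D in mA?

V_GS = V_G − V_S = 1.03 − 0.691 = 0.339 V; V_DS = V_D − V_S = 6.03 − 0.691 = 5.34 V.
V_GS = 0.339 V < V_TN = 0.92 V, so the transistor is in cutoff.

Cutoff; I_D = 0 mA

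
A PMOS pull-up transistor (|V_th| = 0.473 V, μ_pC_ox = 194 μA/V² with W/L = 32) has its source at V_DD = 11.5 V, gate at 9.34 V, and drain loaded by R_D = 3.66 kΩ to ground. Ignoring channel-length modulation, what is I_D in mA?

I_D = 3.05 mA

V_SG = V_DD − V_G = 11.5 − 9.34 = 2.16 V, so V_ov = 2.16 − 0.473 = 1.69 V.
k_p = μ_pC_ox · (W/L) = 6.208 mA/V².
Assume saturation: I_D = ½ k_p V_ov² = 0.5 × 6.208 × 1.69² = 8.83 mA, giving V_SD = V_DD − I_D R_D = 11.5 − 8.83 × 3.66 = -20.8 V.
But -20.8 V < V_ov = 1.69 V, so the device is actually in triode.
In triode I_D = k_p[V_ov V_SD − ½ V_SD²] and I_D = (V_DD − V_SD)/R_D. Equating: 11.4 V_SD² − 39.33 V_SD + 11.5 = 0, giving V_SD = 0.322 V (the root below V_ov).
I_D = (11.5 − 0.322) / 3.66 = 3.05 mA.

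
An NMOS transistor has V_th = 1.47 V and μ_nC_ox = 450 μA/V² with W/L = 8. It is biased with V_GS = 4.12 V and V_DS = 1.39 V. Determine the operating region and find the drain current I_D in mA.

Triode; I_D = 9.78 mA

k_n = μ_nC_ox · (W/L) = 3.6 mA/V².
V_ov = V_GS − V_th = 4.12 − 1.47 = 2.65 V.
Since V_DS = 1.39 V < V_ov = 2.65 V, the device is in the triode region.
I_D = k_n [V_ov · V_DS − ½ V_DS²] = 3.6 × [2.65 × 1.39 − 0.5 × 1.39²] = 9.78 mA.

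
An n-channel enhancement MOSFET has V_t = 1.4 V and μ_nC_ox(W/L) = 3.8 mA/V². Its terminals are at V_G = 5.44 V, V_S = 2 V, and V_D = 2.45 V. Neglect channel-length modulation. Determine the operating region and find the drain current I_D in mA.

Triode; I_D = 3.10 mA

V_GS = V_G − V_S = 5.44 − 2 = 3.44 V; V_DS = V_D − V_S = 2.45 − 2 = 0.45 V.
V_ov = V_GS − V_t = 3.44 − 1.4 = 2.04 V.
Since V_DS = 0.45 V < V_ov = 2.04 V, the device is in the triode region.
I_D = k_n [V_ov · V_DS − ½ V_DS²] = 3.8 × [2.04 × 0.45 − 0.5 × 0.45²] = 3.1 mA.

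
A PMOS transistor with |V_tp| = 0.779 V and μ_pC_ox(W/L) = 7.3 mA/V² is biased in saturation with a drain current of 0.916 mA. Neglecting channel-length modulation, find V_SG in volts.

V_SG = 1.28 V

In saturation I_D = ½ k_p (V_SG − |V_tp|)², so V_SG − |V_tp| = √(2 I_D / k_p) = √(2 × 0.916 / 7.3) = 0.501 V.
V_SG = 0.779 + 0.501 = 1.28 V.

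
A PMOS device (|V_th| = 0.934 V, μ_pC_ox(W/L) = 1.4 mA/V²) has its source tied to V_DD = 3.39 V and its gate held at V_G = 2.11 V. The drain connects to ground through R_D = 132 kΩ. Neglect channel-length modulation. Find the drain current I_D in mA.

V_SG = V_DD − V_G = 3.39 − 2.11 = 1.28 V, so V_ov = 1.28 − 0.934 = 0.346 V.
Assume saturation: I_D = ½ k_p V_ov² = 0.5 × 1.4 × 0.346² = 0.0838 mA, giving V_SD = V_DD − I_D R_D = 3.39 − 0.0838 × 132 = -7.67 V.
But -7.67 V < V_ov = 0.346 V, so the device is actually in triode.
In triode I_D = k_p[V_ov V_SD − ½ V_SD²] and I_D = (V_DD − V_SD)/R_D. Equating: 92.4 V_SD² − 64.94 V_SD + 3.39 = 0, giving V_SD = 0.0568 V (the root below V_ov).
I_D = (3.39 − 0.0568) / 132 = 0.0253 mA.

I_D = 0.0253 mA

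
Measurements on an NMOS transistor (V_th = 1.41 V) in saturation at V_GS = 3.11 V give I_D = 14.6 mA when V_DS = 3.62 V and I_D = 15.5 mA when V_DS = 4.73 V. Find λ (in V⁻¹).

λ = 0.0695 V⁻¹

With V_GS fixed, I_D ∝ (1 + λ V_DS) in saturation, so I_D2/I_D1 = (1 + λ V_DS2)/(1 + λ V_DS1).
15.5/14.6 = 1.062 = (1 + 4.73 λ)/(1 + 3.62 λ).
Solving: λ (I_D1 V_DS2 − I_D2 V_DS1) = I_D2 − I_D1, so λ = (15.5 − 14.6) / (14.6 × 4.73 − 15.5 × 3.62) = 0.9 / 12.9 = 0.0695 V⁻¹.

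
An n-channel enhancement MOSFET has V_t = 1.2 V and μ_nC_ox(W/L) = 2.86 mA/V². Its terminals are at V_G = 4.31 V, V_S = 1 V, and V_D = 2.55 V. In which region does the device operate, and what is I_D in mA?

Triode; I_D = 5.92 mA

V_GS = V_G − V_S = 4.31 − 1 = 3.31 V; V_DS = V_D − V_S = 2.55 − 1 = 1.55 V.
V_ov = V_GS − V_t = 3.31 − 1.2 = 2.11 V.
Since V_DS = 1.55 V < V_ov = 2.11 V, the device is in the triode region.
I_D = k_n [V_ov · V_DS − ½ V_DS²] = 2.86 × [2.11 × 1.55 − 0.5 × 1.55²] = 5.92 mA.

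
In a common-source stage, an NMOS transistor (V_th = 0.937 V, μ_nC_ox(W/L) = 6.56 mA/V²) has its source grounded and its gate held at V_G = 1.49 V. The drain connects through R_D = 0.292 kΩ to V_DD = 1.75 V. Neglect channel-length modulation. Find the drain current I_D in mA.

I_D = 1.00 mA

V_GS = V_G = 1.49 V, so V_ov = 1.49 − 0.937 = 0.553 V.
Assume saturation: I_D = ½ k_n V_ov² = 0.5 × 6.56 × 0.553² = 1 mA, giving V_DS = V_DD − I_D R_D = 1.75 − 1 × 0.292 = 1.46 V.
V_DS = 1.46 V ≥ V_ov = 0.553 V, confirming saturation.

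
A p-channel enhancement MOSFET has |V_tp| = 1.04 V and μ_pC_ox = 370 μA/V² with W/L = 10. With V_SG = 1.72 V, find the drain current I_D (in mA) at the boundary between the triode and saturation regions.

I_D = 0.855 mA

At the boundary V_SD = V_ov = V_SG − |V_tp| = 1.72 − 1.04 = 0.68 V.
k_p = μ_pC_ox · (W/L) = 3.7 mA/V².
I_D = ½ k_p V_ov² = 0.5 × 3.7 × 0.68² = 0.855 mA.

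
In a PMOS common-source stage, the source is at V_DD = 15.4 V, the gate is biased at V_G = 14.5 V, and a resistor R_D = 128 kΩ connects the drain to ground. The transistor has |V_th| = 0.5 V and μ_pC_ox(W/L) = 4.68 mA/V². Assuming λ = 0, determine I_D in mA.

V_SG = V_DD − V_G = 15.4 − 14.5 = 0.9 V, so V_ov = 0.9 − 0.5 = 0.4 V.
Assume saturation: I_D = ½ k_p V_ov² = 0.5 × 4.68 × 0.4² = 0.374 mA, giving V_SD = V_DD − I_D R_D = 15.4 − 0.374 × 128 = -32.5 V.
But -32.5 V < V_ov = 0.4 V, so the device is actually in triode.
In triode I_D = k_p[V_ov V_SD − ½ V_SD²] and I_D = (V_DD − V_SD)/R_D. Equating: 300 V_SD² − 240.6 V_SD + 15.4 = 0, giving V_SD = 0.0701 V (the root below V_ov).
I_D = (15.4 − 0.0701) / 128 = 0.12 mA.

I_D = 0.120 mA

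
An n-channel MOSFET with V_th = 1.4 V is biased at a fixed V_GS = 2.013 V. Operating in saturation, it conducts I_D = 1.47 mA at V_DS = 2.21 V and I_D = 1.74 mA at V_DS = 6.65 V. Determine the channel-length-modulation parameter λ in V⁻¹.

With V_GS fixed, I_D ∝ (1 + λ V_DS) in saturation, so I_D2/I_D1 = (1 + λ V_DS2)/(1 + λ V_DS1).
1.74/1.47 = 1.184 = (1 + 6.65 λ)/(1 + 2.21 λ).
Solving: λ (I_D1 V_DS2 − I_D2 V_DS1) = I_D2 − I_D1, so λ = (1.74 − 1.47) / (1.47 × 6.65 − 1.74 × 2.21) = 0.27 / 5.93 = 0.0455 V⁻¹.

λ = 0.0455 V⁻¹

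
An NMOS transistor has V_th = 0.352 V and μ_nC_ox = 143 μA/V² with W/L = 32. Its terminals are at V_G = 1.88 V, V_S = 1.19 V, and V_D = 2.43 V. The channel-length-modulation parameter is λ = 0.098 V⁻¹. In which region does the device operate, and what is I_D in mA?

Saturation; I_D = 0.293 mA

V_GS = V_G − V_S = 1.88 − 1.19 = 0.69 V; V_DS = V_D − V_S = 2.43 − 1.19 = 1.24 V.
k_n = μ_nC_ox · (W/L) = 4.576 mA/V².
V_ov = V_GS − V_th = 0.69 − 0.352 = 0.338 V.
Since V_DS = 1.24 V ≥ V_ov = 0.338 V, the device is in saturation.
I_D = ½ k_n V_ov² (1 + λ V_DS) = 0.5 × 4.576 × 0.338² × (1 + 0.098 × 1.24) = 0.293 mA.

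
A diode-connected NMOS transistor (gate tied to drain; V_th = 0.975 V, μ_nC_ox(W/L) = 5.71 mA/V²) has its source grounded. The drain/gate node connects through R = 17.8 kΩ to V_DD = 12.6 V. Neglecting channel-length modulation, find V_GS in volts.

V_GS = 1.44 V

With gate tied to drain, V_GS = V_DS ≥ V_GS − V_th, so the device is in saturation.
KCL at the drain: ½ k_n (V_GS − V_th)² = (V_DD − V_GS)/R.
Let x = V_GS − 0.975. Then 50.8 x² + x − 11.62 = 0, giving x = 0.469 V (positive root), so V_GS = 1.44 V.
I_D = (V_DD − V_GS)/R = (12.6 − 1.44) / 17.8 = 0.627 mA.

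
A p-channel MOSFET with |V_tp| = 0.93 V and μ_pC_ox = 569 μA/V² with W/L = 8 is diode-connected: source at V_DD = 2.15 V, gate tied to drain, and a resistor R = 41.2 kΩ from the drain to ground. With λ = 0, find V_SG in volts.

With gate tied to drain, V_SG = V_SD ≥ V_SG − |V_tp|, so the device is in saturation.
k_p = μ_pC_ox · (W/L) = 4.552 mA/V².
KCL at the drain: ½ k_p (V_SG − |V_tp|)² = (V_DD − V_SG)/R.
Let x = V_SG − 0.93. Then 93.8 x² + x − 1.22 = 0, giving x = 0.109 V (positive root), so V_SG = 1.04 V.
I_D = (V_DD − V_SG)/R = (2.15 − 1.04) / 41.2 = 0.027 mA.

V_SG = 1.04 V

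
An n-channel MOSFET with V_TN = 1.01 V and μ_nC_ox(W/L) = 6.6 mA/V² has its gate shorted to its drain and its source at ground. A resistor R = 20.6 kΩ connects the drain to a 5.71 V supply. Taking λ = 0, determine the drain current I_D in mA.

With gate tied to drain, V_GS = V_DS ≥ V_GS − V_TN, so the device is in saturation.
KCL at the drain: ½ k_n (V_GS − V_TN)² = (V_DD − V_GS)/R.
Let x = V_GS − 1.01. Then 68 x² + x − 4.7 = 0, giving x = 0.256 V (positive root), so V_GS = 1.27 V.
I_D = (V_DD − V_GS)/R = (5.71 − 1.27) / 20.6 = 0.216 mA.

I_D = 0.216 mA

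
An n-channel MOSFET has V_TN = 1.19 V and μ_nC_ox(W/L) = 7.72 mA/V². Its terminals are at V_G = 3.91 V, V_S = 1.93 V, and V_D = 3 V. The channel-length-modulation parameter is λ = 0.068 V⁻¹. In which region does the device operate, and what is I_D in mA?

Saturation; I_D = 2.58 mA

V_GS = V_G − V_S = 3.91 − 1.93 = 1.98 V; V_DS = V_D − V_S = 3 − 1.93 = 1.07 V.
V_ov = V_GS − V_TN = 1.98 − 1.19 = 0.79 V.
Since V_DS = 1.07 V ≥ V_ov = 0.79 V, the device is in saturation.
I_D = ½ k_n V_ov² (1 + λ V_DS) = 0.5 × 7.72 × 0.79² × (1 + 0.068 × 1.07) = 2.58 mA.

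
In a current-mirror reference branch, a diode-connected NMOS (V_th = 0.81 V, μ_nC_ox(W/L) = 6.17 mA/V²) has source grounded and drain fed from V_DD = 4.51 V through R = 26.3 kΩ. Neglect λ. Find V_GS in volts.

With gate tied to drain, V_GS = V_DS ≥ V_GS − V_th, so the device is in saturation.
KCL at the drain: ½ k_n (V_GS − V_th)² = (V_DD − V_GS)/R.
Let x = V_GS − 0.81. Then 81.1 x² + x − 3.7 = 0, giving x = 0.207 V (positive root), so V_GS = 1.02 V.
I_D = (V_DD − V_GS)/R = (4.51 − 1.02) / 26.3 = 0.133 mA.

V_GS = 1.02 V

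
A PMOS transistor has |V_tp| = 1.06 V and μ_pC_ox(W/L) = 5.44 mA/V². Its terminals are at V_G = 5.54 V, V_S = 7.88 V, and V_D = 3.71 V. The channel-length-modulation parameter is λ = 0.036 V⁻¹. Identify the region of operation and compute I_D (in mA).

V_SG = V_S − V_G = 7.88 − 5.54 = 2.34 V; V_SD = V_S − V_D = 7.88 − 3.71 = 4.17 V.
V_ov = V_SG − |V_tp| = 2.34 − 1.06 = 1.28 V.
Since V_SD = 4.17 V ≥ V_ov = 1.28 V, the device is in saturation.
I_D = ½ k_p V_ov² (1 + λ V_SD) = 0.5 × 5.44 × 1.28² × (1 + 0.036 × 4.17) = 5.13 mA.

Saturation; I_D = 5.13 mA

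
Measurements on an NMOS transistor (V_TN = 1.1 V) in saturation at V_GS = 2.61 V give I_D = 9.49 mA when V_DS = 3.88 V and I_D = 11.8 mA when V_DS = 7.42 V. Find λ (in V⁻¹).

With V_GS fixed, I_D ∝ (1 + λ V_DS) in saturation, so I_D2/I_D1 = (1 + λ V_DS2)/(1 + λ V_DS1).
11.8/9.49 = 1.243 = (1 + 7.42 λ)/(1 + 3.88 λ).
Solving: λ (I_D1 V_DS2 − I_D2 V_DS1) = I_D2 − I_D1, so λ = (11.8 − 9.49) / (9.49 × 7.42 − 11.8 × 3.88) = 2.31 / 24.6 = 0.0938 V⁻¹.

λ = 0.0938 V⁻¹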